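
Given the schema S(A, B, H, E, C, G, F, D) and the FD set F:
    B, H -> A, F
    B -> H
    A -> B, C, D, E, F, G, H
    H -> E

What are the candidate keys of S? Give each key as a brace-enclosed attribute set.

{A}, {B}

Closure of {A} is {A, B, C, D, E, F, G, H}, the whole schema; {A} is a candidate key.
Closure of {B} is {A, B, C, D, E, F, G, H}, the whole schema; {B} is a candidate key.
These are minimal and exhaustive — every other superkey contains one of them.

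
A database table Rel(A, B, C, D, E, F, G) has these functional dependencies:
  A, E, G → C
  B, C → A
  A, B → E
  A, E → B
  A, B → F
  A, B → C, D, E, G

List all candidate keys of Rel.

{A, B}⁺ = {A, B, C, D, E, F, G} — all of the relation — so {A, B} is a candidate key.
{A, E}⁺ = {A, B, C, D, E, F, G} — all of the relation — so {A, E} is a candidate key.
{B, C}⁺ = {A, B, C, D, E, F, G} — all of the relation — so {B, C} is a candidate key.
These are minimal and exhaustive — every other superkey contains one of them.

{A, B}, {A, E}, {B, C}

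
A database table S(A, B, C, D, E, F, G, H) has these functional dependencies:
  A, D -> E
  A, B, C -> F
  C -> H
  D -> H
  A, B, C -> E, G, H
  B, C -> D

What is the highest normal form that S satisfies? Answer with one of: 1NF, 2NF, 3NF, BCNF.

Candidate key: {A, B, C}. Prime attributes: {A, B, C}.
A, D -> E: {A, D}⁺ = {A, D, E, H}, which is not all of the attributes, so the left side is not a superkey — BCNF is violated.
A, D -> E determines the non-prime attribute {E} from a non-superkey — 3NF is violated.
Since {C} ⊂ {A, B, C} and {C}⁺ ⊇ {H} with {H} non-prime, there is a partial dependency; 2NF fails.

1NF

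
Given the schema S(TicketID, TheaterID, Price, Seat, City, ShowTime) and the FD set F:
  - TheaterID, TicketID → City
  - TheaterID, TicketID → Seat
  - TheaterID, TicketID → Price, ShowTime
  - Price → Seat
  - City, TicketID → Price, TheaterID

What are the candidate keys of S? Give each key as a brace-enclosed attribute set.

{City, TicketID}, {TheaterID, TicketID}

{TicketID} never appears on the right of any FD, so every key must include it.
{City, TicketID}⁺ = {City, Price, Seat, ShowTime, TheaterID, TicketID} — all of the relation — so {City, TicketID} is a candidate key.
{TheaterID, TicketID}⁺ = {City, Price, Seat, ShowTime, TheaterID, TicketID} — all of the relation — so {TheaterID, TicketID} is a candidate key.
These are minimal and exhaustive — every other superkey contains one of them.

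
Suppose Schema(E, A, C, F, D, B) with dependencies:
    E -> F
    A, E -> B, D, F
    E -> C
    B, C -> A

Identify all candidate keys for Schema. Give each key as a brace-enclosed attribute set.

{E} never appears on the right of any FD, so every key must include it.
{A, E}⁺ = {A, B, C, D, E, F} — all of the relation — so {A, E} is a candidate key.
{B, E}⁺ = {A, B, C, D, E, F} — all of the relation — so {B, E} is a candidate key.
These are minimal and exhaustive — every other superkey contains one of them.

{A, E}, {B, E}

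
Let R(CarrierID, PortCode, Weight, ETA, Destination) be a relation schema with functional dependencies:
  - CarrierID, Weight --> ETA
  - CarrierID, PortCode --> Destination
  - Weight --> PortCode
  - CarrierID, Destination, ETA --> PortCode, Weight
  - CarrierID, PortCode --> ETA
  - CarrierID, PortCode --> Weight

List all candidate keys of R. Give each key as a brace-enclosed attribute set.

{CarrierID} never appears on the right of any FD, so every key must include it.
{CarrierID, PortCode}⁺ = {CarrierID, Destination, ETA, PortCode, Weight}, which is every attribute, so {CarrierID, PortCode} is a candidate key.
{CarrierID, Weight}⁺ = {CarrierID, Destination, ETA, PortCode, Weight}, which is every attribute, so {CarrierID, Weight} is a candidate key.
{CarrierID, Destination, ETA}⁺ = {CarrierID, Destination, ETA, PortCode, Weight}, which is every attribute, so {CarrierID, Destination, ETA} is a candidate key.
Any other superkey properly contains one of these, so there are no further candidate keys.

{CarrierID, Destination, ETA}, {CarrierID, PortCode}, {CarrierID, Weight}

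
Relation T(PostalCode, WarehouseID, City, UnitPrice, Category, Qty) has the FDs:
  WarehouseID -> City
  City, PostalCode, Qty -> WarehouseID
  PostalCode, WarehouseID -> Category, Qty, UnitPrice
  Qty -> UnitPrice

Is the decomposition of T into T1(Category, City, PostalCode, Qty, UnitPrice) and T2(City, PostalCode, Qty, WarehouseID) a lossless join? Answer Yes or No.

Yes

T1 ∩ T2 = {City, PostalCode, Qty}; its closure under F is {Category, City, PostalCode, Qty, UnitPrice, WarehouseID}.
Since T1 ⊆ {Category, City, PostalCode, Qty, UnitPrice, WarehouseID}, the intersection is a superkey of T1; the decomposition is lossless.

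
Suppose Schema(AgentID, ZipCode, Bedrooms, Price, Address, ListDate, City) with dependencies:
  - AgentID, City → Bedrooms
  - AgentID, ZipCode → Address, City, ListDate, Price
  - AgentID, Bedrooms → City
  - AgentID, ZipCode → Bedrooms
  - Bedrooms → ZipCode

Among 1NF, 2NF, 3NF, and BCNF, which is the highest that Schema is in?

3NF

Candidate keys: {AgentID, Bedrooms}, {AgentID, City}, {AgentID, ZipCode}. Prime attributes: {AgentID, Bedrooms, City, ZipCode}.
Bedrooms → ZipCode: {Bedrooms}⁺ = {Bedrooms, ZipCode}, which is not all of the attributes, so the left side is not a superkey — BCNF is violated.
Since {ZipCode} ⊆ prime attributes and every other non-superkey FD also has a prime right side, the schema is in 3NF.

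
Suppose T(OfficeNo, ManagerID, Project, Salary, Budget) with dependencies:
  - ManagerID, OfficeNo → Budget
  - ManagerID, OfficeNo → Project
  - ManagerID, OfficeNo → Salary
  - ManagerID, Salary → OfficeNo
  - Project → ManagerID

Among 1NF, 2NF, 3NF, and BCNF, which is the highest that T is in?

3NF

Candidate keys: {ManagerID, OfficeNo}, {ManagerID, Salary}, {OfficeNo, Project}, {Project, Salary}. Prime attributes: {ManagerID, OfficeNo, Project, Salary}.
Project → ManagerID breaks BCNF: {Project}⁺ = {ManagerID, Project}, so {Project} is not a superkey.
But every attribute on its right side ({ManagerID}) is prime, and the same holds for every other non-superkey FD, so 3NF still holds.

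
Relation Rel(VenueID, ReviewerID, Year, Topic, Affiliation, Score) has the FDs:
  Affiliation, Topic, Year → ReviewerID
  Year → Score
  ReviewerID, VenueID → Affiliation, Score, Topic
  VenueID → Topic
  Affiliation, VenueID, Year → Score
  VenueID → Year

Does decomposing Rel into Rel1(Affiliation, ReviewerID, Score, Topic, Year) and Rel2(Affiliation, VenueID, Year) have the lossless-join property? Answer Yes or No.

Rel1 ∩ Rel2 = {Affiliation, Year}; its closure under F is {Affiliation, Score, Year}.
The closure covers neither Rel1 nor Rel2 entirely; the join is not lossless.

No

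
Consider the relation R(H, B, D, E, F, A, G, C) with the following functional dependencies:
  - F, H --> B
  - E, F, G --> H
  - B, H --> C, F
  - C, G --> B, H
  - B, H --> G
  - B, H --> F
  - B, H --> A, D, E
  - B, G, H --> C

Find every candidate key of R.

{B, H}, {C, G}, {E, F, G}, {F, H}

{B, H}⁺ = {A, B, C, D, E, F, G, H}, which is every attribute, so {B, H} is a candidate key.
{C, G}⁺ = {A, B, C, D, E, F, G, H}, which is every attribute, so {C, G} is a candidate key.
{F, H}⁺ = {A, B, C, D, E, F, G, H}, which is every attribute, so {F, H} is a candidate key.
{E, F, G}⁺ = {A, B, C, D, E, F, G, H}, which is every attribute, so {E, F, G} is a candidate key.
No proper subset of any of these is a key, and no other minimal superkey exists.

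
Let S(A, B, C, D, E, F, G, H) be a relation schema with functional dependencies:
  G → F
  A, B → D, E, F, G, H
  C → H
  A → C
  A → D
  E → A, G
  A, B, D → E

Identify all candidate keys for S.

{A, B}, {B, E}

{B} never appears on the right of any FD, so every key must include it.
{A, B}⁺ = {A, B, C, D, E, F, G, H}, which is every attribute, so {A, B} is a candidate key.
{B, E}⁺ = {A, B, C, D, E, F, G, H}, which is every attribute, so {B, E} is a candidate key.
These are minimal and exhaustive — every other superkey contains one of them.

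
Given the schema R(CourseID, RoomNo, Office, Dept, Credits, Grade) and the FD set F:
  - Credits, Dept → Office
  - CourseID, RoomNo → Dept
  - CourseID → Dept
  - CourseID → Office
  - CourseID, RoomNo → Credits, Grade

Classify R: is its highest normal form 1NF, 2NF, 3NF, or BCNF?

1NF

Candidate key: {CourseID, RoomNo}. Prime attributes: {CourseID, RoomNo}.
Credits, Dept → Office: {Credits, Dept}⁺ = {Credits, Dept, Office}, which is not all of the attributes, so the left side is not a superkey — BCNF is violated.
Credits, Dept → Office determines the non-prime attribute {Office} from a non-superkey — 3NF is violated.
The proper key subset {CourseID} of {CourseID, RoomNo} determines non-prime {Dept, Office}, so the relation is not even in 2NF.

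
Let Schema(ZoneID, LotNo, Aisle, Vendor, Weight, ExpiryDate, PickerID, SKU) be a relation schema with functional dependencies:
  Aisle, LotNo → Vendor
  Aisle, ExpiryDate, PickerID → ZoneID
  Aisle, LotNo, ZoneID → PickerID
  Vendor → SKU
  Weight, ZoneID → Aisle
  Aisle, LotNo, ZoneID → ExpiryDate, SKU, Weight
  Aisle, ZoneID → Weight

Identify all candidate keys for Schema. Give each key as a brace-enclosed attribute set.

{Aisle, ExpiryDate, LotNo, PickerID}, {Aisle, LotNo, ZoneID}, {LotNo, Weight, ZoneID}

Attributes never on any right-hand side: {LotNo} — every candidate key must contain it.
{Aisle, LotNo, ZoneID}⁺ = {Aisle, ExpiryDate, LotNo, PickerID, SKU, Vendor, Weight, ZoneID}, which is every attribute, so {Aisle, LotNo, ZoneID} is a candidate key.
{LotNo, Weight, ZoneID}⁺ = {Aisle, ExpiryDate, LotNo, PickerID, SKU, Vendor, Weight, ZoneID}, which is every attribute, so {LotNo, Weight, ZoneID} is a candidate key.
{Aisle, ExpiryDate, LotNo, PickerID}⁺ = {Aisle, ExpiryDate, LotNo, PickerID, SKU, Vendor, Weight, ZoneID}, which is every attribute, so {Aisle, ExpiryDate, LotNo, PickerID} is a candidate key.
No proper subset of any of these is a key, and no other minimal superkey exists.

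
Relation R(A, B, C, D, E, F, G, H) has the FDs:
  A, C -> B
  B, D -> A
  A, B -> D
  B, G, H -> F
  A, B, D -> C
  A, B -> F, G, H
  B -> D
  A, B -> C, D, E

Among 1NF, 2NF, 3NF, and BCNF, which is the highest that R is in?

Candidate keys: {A, C}, {B}. Prime attributes: {A, B, C}.
Every FD has a superkey on the left, so the relation is in BCNF.

BCNF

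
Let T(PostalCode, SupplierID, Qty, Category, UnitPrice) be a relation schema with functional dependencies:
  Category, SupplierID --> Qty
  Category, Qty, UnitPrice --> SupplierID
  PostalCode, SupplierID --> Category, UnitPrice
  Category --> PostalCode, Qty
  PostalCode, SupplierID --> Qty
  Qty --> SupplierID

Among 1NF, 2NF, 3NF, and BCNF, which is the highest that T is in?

Candidate keys: {Category}, {PostalCode, Qty}, {PostalCode, SupplierID}. Prime attributes: {Category, PostalCode, Qty, SupplierID}.
Qty --> SupplierID breaks BCNF: {Qty}⁺ = {Qty, SupplierID}, so {Qty} is not a superkey.
But every attribute on its right side ({SupplierID}) is prime, and the same holds for every other non-superkey FD, so 3NF still holds.

3NF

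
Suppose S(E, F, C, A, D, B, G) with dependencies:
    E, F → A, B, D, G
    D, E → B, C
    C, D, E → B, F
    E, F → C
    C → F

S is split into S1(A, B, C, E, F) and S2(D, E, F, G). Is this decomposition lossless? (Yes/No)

The shared attributes are {E, F} and {E, F}⁺ = {A, B, C, D, E, F, G}.
S1 is contained in that closure, so S1 ∩ S2 → S1 holds and the join is lossless.

Yes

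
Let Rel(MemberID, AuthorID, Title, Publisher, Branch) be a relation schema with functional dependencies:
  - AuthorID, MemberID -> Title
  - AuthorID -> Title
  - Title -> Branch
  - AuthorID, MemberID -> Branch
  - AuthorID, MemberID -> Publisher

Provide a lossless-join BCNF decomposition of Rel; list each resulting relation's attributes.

{AuthorID, MemberID, Publisher}; {AuthorID, Title}; {Branch, Title}

Candidate key of the original relation: {AuthorID, MemberID}.
In {AuthorID, Branch, MemberID, Publisher, Title}, {AuthorID} is not a superkey ({AuthorID}⁺ restricted to this set is {AuthorID, Branch, Title}), so split on AuthorID -> Branch, Title into {AuthorID, Branch, Title} and {AuthorID, MemberID, Publisher}.
In {AuthorID, Branch, Title}, {Title} is not a superkey ({Title}⁺ restricted to this set is {Branch, Title}), so split on Title -> Branch into {Branch, Title} and {AuthorID, Title}.
{Branch, Title} is in BCNF.
{AuthorID, Title} is in BCNF.
{AuthorID, MemberID, Publisher} is in BCNF.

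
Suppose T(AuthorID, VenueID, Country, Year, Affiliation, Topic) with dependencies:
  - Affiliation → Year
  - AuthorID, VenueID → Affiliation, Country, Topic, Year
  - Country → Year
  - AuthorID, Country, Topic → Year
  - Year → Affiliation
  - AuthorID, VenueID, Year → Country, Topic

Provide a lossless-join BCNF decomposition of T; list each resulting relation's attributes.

Candidate key of the original relation: {AuthorID, VenueID}.
In {Affiliation, AuthorID, Country, Topic, VenueID, Year}, {Affiliation} is not a superkey ({Affiliation}⁺ restricted to this set is {Affiliation, Year}), so split on Affiliation → Year into {Affiliation, Year} and {Affiliation, AuthorID, Country, Topic, VenueID}.
{Affiliation, Year} has no BCNF violation.
In {Affiliation, AuthorID, Country, Topic, VenueID}, {Country} is not a superkey ({Country}⁺ restricted to this set is {Affiliation, Country}), so split on Country → Affiliation into {Affiliation, Country} and {AuthorID, Country, Topic, VenueID}.
{Affiliation, Country} has no BCNF violation.
{AuthorID, Country, Topic, VenueID} has no BCNF violation.

{Affiliation, Country}; {Affiliation, Year}; {AuthorID, Country, Topic, VenueID}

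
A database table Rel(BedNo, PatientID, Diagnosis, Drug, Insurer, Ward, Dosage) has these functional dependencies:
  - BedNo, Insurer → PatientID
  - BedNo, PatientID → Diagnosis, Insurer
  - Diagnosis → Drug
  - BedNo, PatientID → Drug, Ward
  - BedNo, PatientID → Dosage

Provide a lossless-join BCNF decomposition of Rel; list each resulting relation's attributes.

{BedNo, Diagnosis, Dosage, Insurer, PatientID, Ward}; {Diagnosis, Drug}

Candidate keys of the original relation: {BedNo, Insurer}, {BedNo, PatientID}.
In {BedNo, Diagnosis, Dosage, Drug, Insurer, PatientID, Ward}, {Diagnosis} is not a superkey ({Diagnosis}⁺ restricted to this set is {Diagnosis, Drug}), so split on Diagnosis → Drug into {Diagnosis, Drug} and {BedNo, Diagnosis, Dosage, Insurer, PatientID, Ward}.
{Diagnosis, Drug} has no BCNF violation.
{BedNo, Diagnosis, Dosage, Insurer, PatientID, Ward} has no BCNF violation.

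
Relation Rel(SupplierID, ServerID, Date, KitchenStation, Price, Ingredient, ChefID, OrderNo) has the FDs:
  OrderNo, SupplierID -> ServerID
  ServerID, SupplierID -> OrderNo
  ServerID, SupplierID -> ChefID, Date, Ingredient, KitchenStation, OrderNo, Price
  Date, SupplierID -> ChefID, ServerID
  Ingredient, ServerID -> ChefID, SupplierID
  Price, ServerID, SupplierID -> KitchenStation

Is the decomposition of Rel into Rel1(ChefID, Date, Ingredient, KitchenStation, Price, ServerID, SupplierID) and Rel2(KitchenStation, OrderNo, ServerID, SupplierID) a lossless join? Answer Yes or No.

The shared attributes are {KitchenStation, ServerID, SupplierID} and {KitchenStation, ServerID, SupplierID}⁺ = {ChefID, Date, Ingredient, KitchenStation, OrderNo, Price, ServerID, SupplierID}.
Rel1 is contained in that closure, so Rel1 ∩ Rel2 -> Rel1 holds and the join is lossless.

Yes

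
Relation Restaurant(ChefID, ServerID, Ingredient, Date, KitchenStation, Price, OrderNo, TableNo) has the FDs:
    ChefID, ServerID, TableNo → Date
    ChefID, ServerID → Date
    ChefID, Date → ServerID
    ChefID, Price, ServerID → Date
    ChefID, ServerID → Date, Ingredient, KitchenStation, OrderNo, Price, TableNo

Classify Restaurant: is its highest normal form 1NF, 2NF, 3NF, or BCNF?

Candidate keys: {ChefID, Date}, {ChefID, ServerID}. Prime attributes: {ChefID, Date, ServerID}.
Each dependency's left side is a superkey — BCNF holds.

BCNF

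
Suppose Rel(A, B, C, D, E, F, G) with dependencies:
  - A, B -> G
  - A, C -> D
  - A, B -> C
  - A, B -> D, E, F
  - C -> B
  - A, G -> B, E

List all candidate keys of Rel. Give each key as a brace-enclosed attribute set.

Attributes never on any right-hand side: {A} — every candidate key must contain it.
{A, B}⁺ = {A, B, C, D, E, F, G} — all of the relation — so {A, B} is a candidate key.
{A, C}⁺ = {A, B, C, D, E, F, G} — all of the relation — so {A, C} is a candidate key.
{A, G}⁺ = {A, B, C, D, E, F, G} — all of the relation — so {A, G} is a candidate key.
These are minimal and exhaustive — every other superkey contains one of them.

{A, B}, {A, C}, {A, G}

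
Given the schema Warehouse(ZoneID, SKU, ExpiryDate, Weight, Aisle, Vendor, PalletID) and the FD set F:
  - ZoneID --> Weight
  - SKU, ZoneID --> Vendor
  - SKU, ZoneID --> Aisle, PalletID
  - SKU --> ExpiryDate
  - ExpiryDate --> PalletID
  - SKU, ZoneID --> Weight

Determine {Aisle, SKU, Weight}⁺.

Start with {Aisle, SKU, Weight}.
SKU --> ExpiryDate applies; add {ExpiryDate} → now {Aisle, ExpiryDate, SKU, Weight}.
ExpiryDate --> PalletID applies; add {PalletID} → now {Aisle, ExpiryDate, PalletID, SKU, Weight}.
No further FD applies.

{Aisle, ExpiryDate, PalletID, SKU, Weight}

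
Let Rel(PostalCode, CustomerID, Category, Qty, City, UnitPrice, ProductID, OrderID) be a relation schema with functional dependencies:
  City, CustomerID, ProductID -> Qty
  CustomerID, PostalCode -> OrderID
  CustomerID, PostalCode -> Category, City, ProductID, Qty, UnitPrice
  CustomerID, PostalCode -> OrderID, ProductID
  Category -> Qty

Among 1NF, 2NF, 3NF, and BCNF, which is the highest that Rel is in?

Candidate key: {CustomerID, PostalCode}. Prime attributes: {CustomerID, PostalCode}.
For City, CustomerID, ProductID -> Qty we have {City, CustomerID, ProductID}⁺ = {City, CustomerID, ProductID, Qty}; {City, CustomerID, ProductID} is not a superkey, so BCNF fails.
City, CustomerID, ProductID -> Qty determines the non-prime attribute {Qty} from a non-superkey — 3NF is violated.
No proper subset of a key has a non-prime attribute in its closure, so there is no partial dependency; 2NF holds.

2NF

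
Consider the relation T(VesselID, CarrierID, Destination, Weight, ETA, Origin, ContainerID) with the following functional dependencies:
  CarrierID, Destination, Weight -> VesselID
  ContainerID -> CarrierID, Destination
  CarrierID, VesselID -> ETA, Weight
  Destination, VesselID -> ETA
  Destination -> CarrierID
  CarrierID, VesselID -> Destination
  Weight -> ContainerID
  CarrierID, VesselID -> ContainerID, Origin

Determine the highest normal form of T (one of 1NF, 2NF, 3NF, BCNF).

3NF

Candidate keys: {CarrierID, VesselID}, {ContainerID, VesselID}, {Destination, VesselID}, {Weight}. Prime attributes: {CarrierID, ContainerID, Destination, VesselID, Weight}.
ContainerID -> CarrierID, Destination breaks BCNF: {ContainerID}⁺ = {CarrierID, ContainerID, Destination}, so {ContainerID} is not a superkey.
Its right-hand attributes {CarrierID, Destination} are all prime, as are those of every other non-superkey FD — the relation is in 3NF.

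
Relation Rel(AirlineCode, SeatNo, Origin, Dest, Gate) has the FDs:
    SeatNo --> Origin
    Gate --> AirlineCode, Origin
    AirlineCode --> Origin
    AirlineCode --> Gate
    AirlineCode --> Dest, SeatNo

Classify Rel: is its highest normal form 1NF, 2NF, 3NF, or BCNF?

2NF

Candidate keys: {AirlineCode}, {Gate}. Prime attributes: {AirlineCode, Gate}.
SeatNo --> Origin breaks BCNF: {SeatNo}⁺ = {Origin, SeatNo}, so {SeatNo} is not a superkey.
Because {Origin} is non-prime and the left side of SeatNo --> Origin is not a superkey, the relation is not in 3NF.
Every candidate key is a single attribute, so no partial dependency is possible; 2NF holds.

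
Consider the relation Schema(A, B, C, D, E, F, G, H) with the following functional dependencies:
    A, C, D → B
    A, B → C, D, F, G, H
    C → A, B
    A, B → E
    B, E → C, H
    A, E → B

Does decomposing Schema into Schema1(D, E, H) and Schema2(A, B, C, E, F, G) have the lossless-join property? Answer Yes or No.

No

Common attributes: {E}; their closure is {E}.
Neither Schema1 nor Schema2 is contained in that closure, so the decomposition is lossy.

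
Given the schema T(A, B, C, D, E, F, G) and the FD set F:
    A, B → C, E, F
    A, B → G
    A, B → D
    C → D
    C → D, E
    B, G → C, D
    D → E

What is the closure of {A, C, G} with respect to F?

{A, C, D, E, G}

Start with {A, C, G}.
C → D applies; add {D} → now {A, C, D, G}.
C → D, E applies; add {E} → now {A, C, D, E, G}.
No further FD applies.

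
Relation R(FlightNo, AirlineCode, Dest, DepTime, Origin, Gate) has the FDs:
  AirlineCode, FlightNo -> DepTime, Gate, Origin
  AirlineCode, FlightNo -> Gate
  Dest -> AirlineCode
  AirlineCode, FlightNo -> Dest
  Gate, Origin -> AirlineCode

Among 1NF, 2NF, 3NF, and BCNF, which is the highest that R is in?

Candidate keys: {AirlineCode, FlightNo}, {Dest, FlightNo}, {FlightNo, Gate, Origin}. Prime attributes: {AirlineCode, Dest, FlightNo, Gate, Origin}.
Dest -> AirlineCode: {Dest}⁺ = {AirlineCode, Dest}, which is not all of the attributes, so the left side is not a superkey — BCNF is violated.
Since {AirlineCode} ⊆ prime attributes and every other non-superkey FD also has a prime right side, the schema is in 3NF.

3NF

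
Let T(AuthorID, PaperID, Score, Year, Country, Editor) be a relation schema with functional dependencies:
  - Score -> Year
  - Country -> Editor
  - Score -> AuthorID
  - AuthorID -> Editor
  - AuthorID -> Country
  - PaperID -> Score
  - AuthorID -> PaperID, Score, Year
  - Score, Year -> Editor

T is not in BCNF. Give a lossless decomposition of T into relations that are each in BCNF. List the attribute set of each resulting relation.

Candidate keys of the original relation: {AuthorID}, {PaperID}, {Score}.
{AuthorID, Country, Editor, PaperID, Score, Year}: {Country} determines {Country, Editor} here but is not a superkey — split on Country -> Editor, giving {Country, Editor} and {AuthorID, Country, PaperID, Score, Year}.
{Country, Editor} is in BCNF.
{AuthorID, Country, PaperID, Score, Year} is in BCNF.

{AuthorID, Country, PaperID, Score, Year}; {Country, Editor}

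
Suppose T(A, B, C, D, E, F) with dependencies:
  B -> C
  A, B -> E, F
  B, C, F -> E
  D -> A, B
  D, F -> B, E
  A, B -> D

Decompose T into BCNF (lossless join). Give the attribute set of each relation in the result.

Candidate keys of the original relation: {A, B}, {D}.
{A, B, C, D, E, F}: {B} determines {B, C} here but is not a superkey — split on B -> C, giving {B, C} and {A, B, D, E, F}.
{B, C} is in BCNF.
{A, B, D, E, F}: {B, F} determines {B, E, F} here but is not a superkey — split on B, F -> E, giving {B, E, F} and {A, B, D, F}.
{B, E, F} is in BCNF.
{A, B, D, F} is in BCNF.

{A, B, D, F}; {B, C}; {B, E, F}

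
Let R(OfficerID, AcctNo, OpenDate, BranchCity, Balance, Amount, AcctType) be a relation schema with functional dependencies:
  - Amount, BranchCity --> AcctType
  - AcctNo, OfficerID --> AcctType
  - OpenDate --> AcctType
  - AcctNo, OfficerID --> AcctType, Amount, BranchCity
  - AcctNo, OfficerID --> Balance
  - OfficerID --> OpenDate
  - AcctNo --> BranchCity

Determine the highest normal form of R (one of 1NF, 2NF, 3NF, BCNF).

Candidate key: {AcctNo, OfficerID}. Prime attributes: {AcctNo, OfficerID}.
Amount, BranchCity --> AcctType: {Amount, BranchCity}⁺ = {AcctType, Amount, BranchCity}, which is not all of the attributes, so the left side is not a superkey — BCNF is violated.
Because {AcctType} is non-prime and the left side of Amount, BranchCity --> AcctType is not a superkey, the relation is not in 3NF.
{AcctNo} is a proper subset of the key {AcctNo, OfficerID}, and {AcctNo}⁺ contains the non-prime attribute {BranchCity} — a partial dependency, so 2NF is violated.

1NF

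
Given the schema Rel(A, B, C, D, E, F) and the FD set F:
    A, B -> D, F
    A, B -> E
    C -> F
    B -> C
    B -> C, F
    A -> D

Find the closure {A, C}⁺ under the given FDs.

{A, C, D, F}

Start with {A, C}.
C -> F applies; add {F} → now {A, C, F}.
A -> D applies; add {D} → now {A, C, D, F}.
No further FD applies.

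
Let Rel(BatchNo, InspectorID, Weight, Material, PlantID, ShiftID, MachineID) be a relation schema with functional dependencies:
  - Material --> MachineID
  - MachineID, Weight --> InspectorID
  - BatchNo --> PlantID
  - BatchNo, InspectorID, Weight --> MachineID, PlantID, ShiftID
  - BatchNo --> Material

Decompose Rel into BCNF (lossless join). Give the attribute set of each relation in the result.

{BatchNo, InspectorID, ShiftID, Weight}; {BatchNo, Material, PlantID}; {MachineID, Material}

Candidate key of the original relation: {BatchNo, Weight}.
{BatchNo, InspectorID, MachineID, Material, PlantID, ShiftID, Weight}: {Material} determines {MachineID, Material} here but is not a superkey — split on Material --> MachineID, giving {MachineID, Material} and {BatchNo, InspectorID, Material, PlantID, ShiftID, Weight}.
{MachineID, Material} is in BCNF.
{BatchNo, InspectorID, Material, PlantID, ShiftID, Weight}: {BatchNo} determines {BatchNo, Material, PlantID} here but is not a superkey — split on BatchNo --> Material, PlantID, giving {BatchNo, Material, PlantID} and {BatchNo, InspectorID, ShiftID, Weight}.
{BatchNo, Material, PlantID} is in BCNF.
{BatchNo, InspectorID, ShiftID, Weight} is in BCNF.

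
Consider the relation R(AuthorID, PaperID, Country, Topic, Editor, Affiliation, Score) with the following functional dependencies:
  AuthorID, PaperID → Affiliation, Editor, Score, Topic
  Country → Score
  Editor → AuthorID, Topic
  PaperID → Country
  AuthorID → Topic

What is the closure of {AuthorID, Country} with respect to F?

Start with {AuthorID, Country}.
Country → Score applies; add {Score} → now {AuthorID, Country, Score}.
AuthorID → Topic applies; add {Topic} → now {AuthorID, Country, Score, Topic}.
No further FD applies.

{AuthorID, Country, Score, Topic}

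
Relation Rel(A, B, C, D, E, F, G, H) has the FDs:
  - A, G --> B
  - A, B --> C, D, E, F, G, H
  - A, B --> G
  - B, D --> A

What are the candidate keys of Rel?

{A, B}, {A, G}, {B, D}

{A, B} is a candidate key since {A, B}⁺ = {A, B, C, D, E, F, G, H} covers every attribute.
{A, G} is a candidate key since {A, G}⁺ = {A, B, C, D, E, F, G, H} covers every attribute.
{B, D} is a candidate key since {B, D}⁺ = {A, B, C, D, E, F, G, H} covers every attribute.
Any other superkey properly contains one of these, so there are no further candidate keys.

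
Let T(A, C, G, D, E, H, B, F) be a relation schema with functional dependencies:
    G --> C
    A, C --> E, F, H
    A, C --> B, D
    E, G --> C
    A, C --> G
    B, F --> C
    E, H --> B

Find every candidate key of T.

{A, B, F}, {A, C}, {A, E, F, H}, {A, G}

Attributes never on any right-hand side: {A} — every candidate key must contain it.
{A, C}⁺ = {A, B, C, D, E, F, G, H} — all of the relation — so {A, C} is a candidate key.
{A, G}⁺ = {A, B, C, D, E, F, G, H} — all of the relation — so {A, G} is a candidate key.
{A, B, F}⁺ = {A, B, C, D, E, F, G, H} — all of the relation — so {A, B, F} is a candidate key.
{A, E, F, H}⁺ = {A, B, C, D, E, F, G, H} — all of the relation — so {A, E, F, H} is a candidate key.
No proper subset of any of these is a key, and no other minimal superkey exists.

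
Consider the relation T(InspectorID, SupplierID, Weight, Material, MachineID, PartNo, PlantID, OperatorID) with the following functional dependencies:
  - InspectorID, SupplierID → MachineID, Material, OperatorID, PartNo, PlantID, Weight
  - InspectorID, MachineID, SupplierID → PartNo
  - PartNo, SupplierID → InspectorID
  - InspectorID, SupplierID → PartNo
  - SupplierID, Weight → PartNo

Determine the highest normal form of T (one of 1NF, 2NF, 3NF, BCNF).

Candidate keys: {InspectorID, SupplierID}, {PartNo, SupplierID}, {SupplierID, Weight}. Prime attributes: {InspectorID, PartNo, SupplierID, Weight}.
The left-hand side of every FD is a superkey, so BCNF is satisfied.

BCNF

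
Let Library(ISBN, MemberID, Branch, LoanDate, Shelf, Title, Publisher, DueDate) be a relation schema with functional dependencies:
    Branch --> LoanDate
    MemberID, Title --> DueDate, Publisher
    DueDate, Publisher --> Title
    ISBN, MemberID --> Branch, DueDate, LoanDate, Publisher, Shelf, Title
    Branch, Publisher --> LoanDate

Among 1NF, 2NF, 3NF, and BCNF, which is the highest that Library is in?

Candidate key: {ISBN, MemberID}. Prime attributes: {ISBN, MemberID}.
Branch --> LoanDate: {Branch}⁺ = {Branch, LoanDate}, which is not all of the attributes, so the left side is not a superkey — BCNF is violated.
Branch --> LoanDate determines the non-prime attribute {LoanDate} from a non-superkey — 3NF is violated.
No proper subset of a key has a non-prime attribute in its closure, so there is no partial dependency; 2NF holds.

2NF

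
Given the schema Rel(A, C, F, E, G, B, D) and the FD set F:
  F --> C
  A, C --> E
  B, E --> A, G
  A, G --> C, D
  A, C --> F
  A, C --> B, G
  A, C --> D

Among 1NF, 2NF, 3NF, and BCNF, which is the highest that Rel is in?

3NF

Candidate keys: {A, C}, {A, F}, {A, G}, {B, E}. Prime attributes: {A, B, C, E, F, G}.
For F --> C we have {F}⁺ = {C, F}; {F} is not a superkey, so BCNF fails.
But every attribute on its right side ({C}) is prime, and the same holds for every other non-superkey FD, so 3NF still holds.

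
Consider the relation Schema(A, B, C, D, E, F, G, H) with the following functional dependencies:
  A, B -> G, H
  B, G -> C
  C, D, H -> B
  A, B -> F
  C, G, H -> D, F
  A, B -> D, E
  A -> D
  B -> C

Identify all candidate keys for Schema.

Attributes never on any right-hand side: {A} — every candidate key must contain it.
{A, B} is a candidate key since {A, B}⁺ = {A, B, C, D, E, F, G, H} covers every attribute.
{A, C, H} is a candidate key since {A, C, H}⁺ = {A, B, C, D, E, F, G, H} covers every attribute.
These are minimal and exhaustive — every other superkey contains one of them.

{A, B}, {A, C, H}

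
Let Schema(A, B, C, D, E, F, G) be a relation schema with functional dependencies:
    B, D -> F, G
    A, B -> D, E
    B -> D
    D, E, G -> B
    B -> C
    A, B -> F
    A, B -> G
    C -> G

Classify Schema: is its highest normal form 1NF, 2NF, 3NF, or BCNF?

Candidate keys: {A, B}, {A, C, D, E}, {A, D, E, G}. Prime attributes: {A, B, C, D, E, G}.
For B, D -> F, G we have {B, D}⁺ = {B, C, D, F, G}; {B, D} is not a superkey, so BCNF fails.
B, D -> F, G has non-prime {F} on the right and a non-superkey on the left, so 3NF fails.
{B} is a proper subset of the key {A, B}, and {B}⁺ contains the non-prime attribute {F} — a partial dependency, so 2NF is violated.

1NF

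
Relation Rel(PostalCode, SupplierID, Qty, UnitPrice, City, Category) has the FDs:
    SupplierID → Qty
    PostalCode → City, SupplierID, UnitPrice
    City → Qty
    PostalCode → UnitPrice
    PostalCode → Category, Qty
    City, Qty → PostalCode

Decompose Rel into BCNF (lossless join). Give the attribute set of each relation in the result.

Candidate keys of the original relation: {City}, {PostalCode}.
In {Category, City, PostalCode, Qty, SupplierID, UnitPrice}, {SupplierID} is not a superkey ({SupplierID}⁺ restricted to this set is {Qty, SupplierID}), so split on SupplierID → Qty into {Qty, SupplierID} and {Category, City, PostalCode, SupplierID, UnitPrice}.
{Qty, SupplierID}: every determinant is a superkey — BCNF.
{Category, City, PostalCode, SupplierID, UnitPrice}: every determinant is a superkey — BCNF.

{Category, City, PostalCode, SupplierID, UnitPrice}; {Qty, SupplierID}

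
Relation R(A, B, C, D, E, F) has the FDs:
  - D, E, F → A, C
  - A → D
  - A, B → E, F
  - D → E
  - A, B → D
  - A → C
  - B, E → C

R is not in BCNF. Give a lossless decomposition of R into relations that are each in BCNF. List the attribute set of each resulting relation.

{A, C, D}; {A, F}; {B, D, F}; {D, E}

Candidate keys of the original relation: {A, B}, {B, D, F}.
Within {A, B, C, D, E, F}: {D, E, F}⁺ ∩ {A, B, C, D, E, F} = {A, C, D, E, F}, not the whole set, so D, E, F → A, C violates BCNF; decompose into {A, C, D, E, F} and {B, D, E, F}.
Within {A, C, D, E, F}: {A}⁺ ∩ {A, C, D, E, F} = {A, C, D, E}, not the whole set, so A → C, D, E violates BCNF; decompose into {A, C, D, E} and {A, F}.
Within {A, C, D, E}: {D}⁺ ∩ {A, C, D, E} = {D, E}, not the whole set, so D → E violates BCNF; decompose into {D, E} and {A, C, D}.
{D, E} is in BCNF.
{A, C, D} is in BCNF.
{A, F} is in BCNF.
Within {B, D, E, F}: {D}⁺ ∩ {B, D, E, F} = {D, E}, not the whole set, so D → E violates BCNF; decompose into {D, E} and {B, D, F}.
{D, E} is in BCNF.
{B, D, F} is in BCNF.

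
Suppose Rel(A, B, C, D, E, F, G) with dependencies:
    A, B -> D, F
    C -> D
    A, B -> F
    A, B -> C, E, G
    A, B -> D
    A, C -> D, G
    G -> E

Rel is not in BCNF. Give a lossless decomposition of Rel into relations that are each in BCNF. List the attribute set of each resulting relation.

Candidate key of the original relation: {A, B}.
Within {A, B, C, D, E, F, G}: {C}⁺ ∩ {A, B, C, D, E, F, G} = {C, D}, not the whole set, so C -> D violates BCNF; decompose into {C, D} and {A, B, C, E, F, G}.
{C, D}: every determinant is a superkey — BCNF.
Within {A, B, C, E, F, G}: {A, C}⁺ ∩ {A, B, C, E, F, G} = {A, C, E, G}, not the whole set, so A, C -> E, G violates BCNF; decompose into {A, C, E, G} and {A, B, C, F}.
Within {A, C, E, G}: {G}⁺ ∩ {A, C, E, G} = {E, G}, not the whole set, so G -> E violates BCNF; decompose into {E, G} and {A, C, G}.
{E, G}: every determinant is a superkey — BCNF.
{A, C, G}: every determinant is a superkey — BCNF.
{A, B, C, F}: every determinant is a superkey — BCNF.

{A, B, C, F}; {A, C, G}; {C, D}; {E, G}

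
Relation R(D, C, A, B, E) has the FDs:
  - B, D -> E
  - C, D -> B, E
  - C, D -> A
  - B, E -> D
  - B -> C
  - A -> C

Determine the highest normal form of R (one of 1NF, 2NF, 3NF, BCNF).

Candidate keys: {A, D}, {B, D}, {B, E}, {C, D}. Prime attributes: {A, B, C, D, E}.
B -> C: {B}⁺ = {B, C}, which is not all of the attributes, so the left side is not a superkey — BCNF is violated.
Since {C} ⊆ prime attributes and every other non-superkey FD also has a prime right side, the schema is in 3NF.

3NF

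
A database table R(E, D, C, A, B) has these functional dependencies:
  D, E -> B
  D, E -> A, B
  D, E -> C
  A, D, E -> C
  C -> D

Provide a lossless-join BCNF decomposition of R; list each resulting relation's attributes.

{A, B, C, E}; {C, D}

Candidate keys of the original relation: {C, E}, {D, E}.
{A, B, C, D, E}: {C} determines {C, D} here but is not a superkey — split on C -> D, giving {C, D} and {A, B, C, E}.
{C, D}: every determinant is a superkey — BCNF.
{A, B, C, E}: every determinant is a superkey — BCNF.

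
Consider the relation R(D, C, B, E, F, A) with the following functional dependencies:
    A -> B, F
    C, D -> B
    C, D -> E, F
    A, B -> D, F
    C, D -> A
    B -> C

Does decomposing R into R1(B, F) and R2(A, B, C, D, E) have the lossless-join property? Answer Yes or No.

R1 ∩ R2 = {B}; its closure under F is {B, C}.
R1 ⊄ {B, C} and R2 ⊄ {B, C}, so the split is lossy.

No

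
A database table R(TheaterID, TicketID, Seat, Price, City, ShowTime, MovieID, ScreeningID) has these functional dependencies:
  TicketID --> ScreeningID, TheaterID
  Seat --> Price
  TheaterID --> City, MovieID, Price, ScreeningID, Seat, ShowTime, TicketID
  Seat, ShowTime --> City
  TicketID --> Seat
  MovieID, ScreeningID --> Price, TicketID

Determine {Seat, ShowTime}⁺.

Start with {Seat, ShowTime}.
Seat --> Price applies; add {Price} → now {Price, Seat, ShowTime}.
Seat, ShowTime --> City applies; add {City} → now {City, Price, Seat, ShowTime}.
No further FD applies.

{City, Price, Seat, ShowTime}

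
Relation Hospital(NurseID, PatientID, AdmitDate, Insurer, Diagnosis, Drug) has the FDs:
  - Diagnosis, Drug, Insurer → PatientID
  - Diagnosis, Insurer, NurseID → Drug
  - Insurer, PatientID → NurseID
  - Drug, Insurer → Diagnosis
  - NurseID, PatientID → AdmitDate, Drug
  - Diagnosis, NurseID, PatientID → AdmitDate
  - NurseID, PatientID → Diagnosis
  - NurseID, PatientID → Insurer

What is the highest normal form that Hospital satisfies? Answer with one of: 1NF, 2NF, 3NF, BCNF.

BCNF

Candidate keys: {Diagnosis, Insurer, NurseID}, {Drug, Insurer}, {Insurer, PatientID}, {NurseID, PatientID}. Prime attributes: {Diagnosis, Drug, Insurer, NurseID, PatientID}.
The left-hand side of every FD is a superkey, so BCNF is satisfied.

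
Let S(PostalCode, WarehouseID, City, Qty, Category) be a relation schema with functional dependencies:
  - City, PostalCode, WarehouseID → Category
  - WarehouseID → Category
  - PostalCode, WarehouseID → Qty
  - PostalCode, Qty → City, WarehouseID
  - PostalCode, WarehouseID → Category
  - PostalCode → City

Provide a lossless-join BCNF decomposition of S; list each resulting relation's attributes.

Candidate keys of the original relation: {PostalCode, Qty}, {PostalCode, WarehouseID}.
Within {Category, City, PostalCode, Qty, WarehouseID}: {WarehouseID}⁺ ∩ {Category, City, PostalCode, Qty, WarehouseID} = {Category, WarehouseID}, not the whole set, so WarehouseID → Category violates BCNF; decompose into {Category, WarehouseID} and {City, PostalCode, Qty, WarehouseID}.
{Category, WarehouseID} is in BCNF.
Within {City, PostalCode, Qty, WarehouseID}: {PostalCode}⁺ ∩ {City, PostalCode, Qty, WarehouseID} = {City, PostalCode}, not the whole set, so PostalCode → City violates BCNF; decompose into {City, PostalCode} and {PostalCode, Qty, WarehouseID}.
{City, PostalCode} is in BCNF.
{PostalCode, Qty, WarehouseID} is in BCNF.

{Category, WarehouseID}; {City, PostalCode}; {PostalCode, Qty, WarehouseID}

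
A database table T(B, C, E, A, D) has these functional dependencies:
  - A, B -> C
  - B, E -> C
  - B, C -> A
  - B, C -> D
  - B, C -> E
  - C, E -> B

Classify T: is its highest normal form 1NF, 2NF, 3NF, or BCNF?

BCNF

Candidate keys: {A, B}, {B, C}, {B, E}, {C, E}. Prime attributes: {A, B, C, E}.
Each dependency's left side is a superkey — BCNF holds.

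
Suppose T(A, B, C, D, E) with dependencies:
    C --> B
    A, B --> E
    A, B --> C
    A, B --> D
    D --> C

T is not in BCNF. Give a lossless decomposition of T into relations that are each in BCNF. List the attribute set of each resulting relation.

Candidate keys of the original relation: {A, B}, {A, C}, {A, D}.
In {A, B, C, D, E}, {C} is not a superkey ({C}⁺ restricted to this set is {B, C}), so split on C --> B into {B, C} and {A, C, D, E}.
{B, C} has no BCNF violation.
In {A, C, D, E}, {D} is not a superkey ({D}⁺ restricted to this set is {C, D}), so split on D --> C into {C, D} and {A, D, E}.
{C, D} has no BCNF violation.
{A, D, E} has no BCNF violation.

{A, D, E}; {B, C}; {C, D}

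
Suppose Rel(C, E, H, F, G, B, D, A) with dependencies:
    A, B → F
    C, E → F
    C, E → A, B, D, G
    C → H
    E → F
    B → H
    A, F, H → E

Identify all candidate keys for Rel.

Attributes never on any right-hand side: {C} — every candidate key must contain it.
Closure of {C, E} is {A, B, C, D, E, F, G, H}, the whole schema; {C, E} is a candidate key.
Closure of {A, B, C} is {A, B, C, D, E, F, G, H}, the whole schema; {A, B, C} is a candidate key.
Closure of {A, C, F} is {A, B, C, D, E, F, G, H}, the whole schema; {A, C, F} is a candidate key.
These are minimal and exhaustive — every other superkey contains one of them.

{A, B, C}, {A, C, F}, {C, E}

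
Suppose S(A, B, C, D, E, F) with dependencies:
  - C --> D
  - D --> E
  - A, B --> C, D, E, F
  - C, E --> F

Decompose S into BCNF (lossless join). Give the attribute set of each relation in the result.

Candidate key of the original relation: {A, B}.
{A, B, C, D, E, F}: {C} determines {C, D, E, F} here but is not a superkey — split on C --> D, E, F, giving {C, D, E, F} and {A, B, C}.
{C, D, E, F}: {D} determines {D, E} here but is not a superkey — split on D --> E, giving {D, E} and {C, D, F}.
{D, E} has no BCNF violation.
{C, D, F} has no BCNF violation.
{A, B, C} has no BCNF violation.

{A, B, C}; {C, D, F}; {D, E}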